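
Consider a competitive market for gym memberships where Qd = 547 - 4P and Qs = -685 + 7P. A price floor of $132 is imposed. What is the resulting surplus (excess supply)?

Surplus = 220

Equilibrium price would be P* = 112, so the floor at 132 binds.
At P = 132: Qd = 19, Qs = 239.
Surplus = 239 − 19 = 220.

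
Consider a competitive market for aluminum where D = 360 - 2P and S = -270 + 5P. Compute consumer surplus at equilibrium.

Equilibrium: 360 - 2P = -270 + 5P gives P* = 90, Q* = 180.
Demand choke price (D = 0): P = 180.
CS = ½(180 − 90)(180) = 8100.

Consumer surplus = 8100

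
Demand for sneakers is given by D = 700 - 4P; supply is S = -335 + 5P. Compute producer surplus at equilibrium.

Equilibrium: 700 - 4P = -335 + 5P gives P* = 115, Q* = 240.
Supply starts at P = 67 (where S = 0).
PS = ½(115 − 67)(240) = 5760.

Producer surplus = 5760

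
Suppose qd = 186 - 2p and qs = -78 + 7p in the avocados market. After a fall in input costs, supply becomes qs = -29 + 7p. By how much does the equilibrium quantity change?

Original equilibrium: p* = 88/3, q* = 382/3.
New equilibrium: 186 - 2p = -29 + 7p, so 215 = 9p and p' = 215/9; q' = 186 − 2(215/9) = 1244/9.
Change in quantity: 1244/9 − 382/3 = 98/9.

Δq = 98/9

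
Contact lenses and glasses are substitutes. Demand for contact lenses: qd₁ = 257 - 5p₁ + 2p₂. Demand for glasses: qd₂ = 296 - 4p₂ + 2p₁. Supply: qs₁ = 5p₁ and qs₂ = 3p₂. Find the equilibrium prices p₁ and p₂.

Market 1: 257 - 5p₁ + 2p₂ = 5p₁ → 10p₁ - 2p₂ = 257.
Market 2: 7p₂ - 2p₁ = 296.
Eliminating p₂: 7×(1) + 2×(2) gives 66p₁ = 2391, so p₁ = 797/22.
Back-substitute into (2): p₂ = (296 + 2×797/22) / 7 = 579/11.

p₁ = 797/22, p₂ = 579/11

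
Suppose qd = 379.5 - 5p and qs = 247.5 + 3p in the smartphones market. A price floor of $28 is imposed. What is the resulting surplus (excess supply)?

Surplus = 92

Equilibrium price would be p* = 16.5, so the floor at 28 binds.
At p = 28: qd = 239.5, qs = 331.5.
Surplus = 331.5 − 239.5 = 92.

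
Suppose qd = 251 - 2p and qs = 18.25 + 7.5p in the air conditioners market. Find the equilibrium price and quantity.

Set qd = qs: 251 - 2p = 18.25 + 7.5p.
232.75 = 9.5p, so p* = 24.5.
q* = 251 − 2(24.5) = 202.

p* = 24.5, q* = 202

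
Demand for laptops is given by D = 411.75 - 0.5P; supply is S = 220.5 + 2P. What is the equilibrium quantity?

Set D = S: 411.75 - 0.5P = 220.5 + 2P.
191.25 = 2.5P, so P* = 76.5.
Q* = 411.75 − 0.5(76.5) = 373.5.

Q* = 373.5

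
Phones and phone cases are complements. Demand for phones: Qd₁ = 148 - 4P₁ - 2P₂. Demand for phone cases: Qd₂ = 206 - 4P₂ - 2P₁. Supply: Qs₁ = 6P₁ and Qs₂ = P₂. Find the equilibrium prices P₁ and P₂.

P₁ = 164/23, P₂ = 882/23

Market 1: 148 - 4P₁ - 2P₂ = 6P₁ → 10P₁ + 2P₂ = 148.
Market 2: 5P₂ + 2P₁ = 206.
Eliminating P₂: 5×(1) − 2×(2) gives 46P₁ = 328, so P₁ = 164/23.
Back-substitute into (2): P₂ = (206 − 2×164/23) / 5 = 882/23.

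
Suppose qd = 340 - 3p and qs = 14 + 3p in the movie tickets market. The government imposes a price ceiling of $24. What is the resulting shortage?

Shortage = 182

Equilibrium price would be p* = 163/3, so the ceiling at 24 binds.
At p = 24: qd = 340 − 3(24) = 268, qs = 14 + 3(24) = 86.
Shortage = 268 − 86 = 182.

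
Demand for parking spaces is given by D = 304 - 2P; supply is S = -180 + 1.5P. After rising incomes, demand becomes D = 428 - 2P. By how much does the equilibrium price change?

ΔP = 248/7

Original equilibrium: P* = 968/7, Q* = 192/7.
New equilibrium: 428 - 2P = -180 + 1.5P, so 608 = 3.5P and P' = 1216/7; Q' = 428 − 2(1216/7) = 564/7.
Change in price: 1216/7 − 968/7 = 248/7.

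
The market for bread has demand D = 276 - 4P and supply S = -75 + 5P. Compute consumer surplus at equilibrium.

Equilibrium: 276 - 4P = -75 + 5P gives P* = 39, Q* = 120.
Demand choke price (D = 0): P = 69.
CS = ½(69 − 39)(120) = 1800.

Consumer surplus = 1800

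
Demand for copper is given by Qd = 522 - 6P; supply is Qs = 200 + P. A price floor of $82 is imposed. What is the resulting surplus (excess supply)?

Equilibrium price would be P* = 46, so the floor at 82 binds.
At P = 82: Qd = 30, Qs = 282.
Surplus = 282 − 30 = 252.

Surplus = 252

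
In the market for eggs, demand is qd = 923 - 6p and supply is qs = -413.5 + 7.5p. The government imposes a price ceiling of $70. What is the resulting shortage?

Shortage = 391.5

Equilibrium price would be p* = 99, so the ceiling at 70 binds.
At p = 70: qd = 923 − 6(70) = 503, qs = -413.5 + 7.5(70) = 111.5.
Shortage = 503 − 111.5 = 391.5.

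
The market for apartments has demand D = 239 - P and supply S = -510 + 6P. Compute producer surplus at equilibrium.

Equilibrium: 239 - P = -510 + 6P gives P* = 107, Q* = 132.
Supply starts at P = 85 (where S = 0).
PS = ½(107 − 85)(132) = 1452.

Producer surplus = 1452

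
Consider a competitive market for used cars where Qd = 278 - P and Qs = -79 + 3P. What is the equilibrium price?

Set Qd = Qs: 278 - P = -79 + 3P.
357 = 4P, so P* = 89.25.
Q* = 278 − 1(89.25) = 188.75.

P* = 89.25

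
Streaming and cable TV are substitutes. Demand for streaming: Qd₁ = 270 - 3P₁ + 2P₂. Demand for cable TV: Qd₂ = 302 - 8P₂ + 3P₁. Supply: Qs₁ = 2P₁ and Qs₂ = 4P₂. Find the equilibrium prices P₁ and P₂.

P₁ = 1922/27, P₂ = 1160/27

Market 1: 270 - 3P₁ + 2P₂ = 2P₁ → 5P₁ - 2P₂ = 270.
Market 2: 12P₂ - 3P₁ = 302.
Eliminating P₂: 12×(1) + 2×(2) gives 54P₁ = 3844, so P₁ = 1922/27.
Back-substitute into (2): P₂ = (302 + 3×1922/27) / 12 = 1160/27.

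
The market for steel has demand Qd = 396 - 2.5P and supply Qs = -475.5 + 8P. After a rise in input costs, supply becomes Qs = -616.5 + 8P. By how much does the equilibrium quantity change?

ΔQ = -235/7

Original equilibrium: P* = 83, Q* = 188.5.
New equilibrium: 396 - 2.5P = -616.5 + 8P, so 1012.5 = 10.5P and P' = 675/7; Q' = 396 − 2.5(675/7) = 2169/14.
Change in quantity: 2169/14 − 188.5 = -235/7.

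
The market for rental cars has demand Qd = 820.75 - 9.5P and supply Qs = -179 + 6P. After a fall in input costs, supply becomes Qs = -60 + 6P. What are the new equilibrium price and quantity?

P' = 3523/62, Q' = 8709/31

Original equilibrium: P* = 64.5, Q* = 208.
New equilibrium: 820.75 - 9.5P = -60 + 6P, so 880.75 = 15.5P and P' = 3523/62; Q' = 820.75 − 9.5(3523/62) = 8709/31.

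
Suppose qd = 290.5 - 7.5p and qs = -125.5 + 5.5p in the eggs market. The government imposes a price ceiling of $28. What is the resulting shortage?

Equilibrium price would be p* = 32, so the ceiling at 28 binds.
At p = 28: qd = 290.5 − 7.5(28) = 80.5, qs = -125.5 + 5.5(28) = 28.5.
Shortage = 80.5 − 28.5 = 52.

Shortage = 52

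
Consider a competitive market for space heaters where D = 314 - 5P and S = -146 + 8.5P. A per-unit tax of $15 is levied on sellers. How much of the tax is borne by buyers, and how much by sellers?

Buyers bear 85/9, sellers bear 50/9

Pre-tax equilibrium: P* = 920/27, Q* = 3878/27.
Tax on sellers shifts supply to S = -146 + 8.5(P − 15) = -273.5 + 8.5P.
314 - 5P = -273.5 + 8.5P gives buyer price Pb = 1175/27; sellers receive Ps = 1175/27 − 15 = 770/27.
New quantity: Q = 314 − 5(1175/27) = 2603/27.
Buyer burden = 1175/27 − 920/27 = 85/9; seller burden = 920/27 − 770/27 = 50/9.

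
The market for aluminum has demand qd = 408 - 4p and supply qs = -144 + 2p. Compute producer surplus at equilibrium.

Producer surplus = 400

Equilibrium: 408 - 4p = -144 + 2p gives p* = 92, q* = 40.
Supply starts at p = 72 (where qs = 0).
PS = ½(92 − 72)(40) = 400.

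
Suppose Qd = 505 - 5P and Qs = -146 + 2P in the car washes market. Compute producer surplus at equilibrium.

Producer surplus = 400

Equilibrium: 505 - 5P = -146 + 2P gives P* = 93, Q* = 40.
Supply starts at P = 73 (where Qs = 0).
PS = ½(93 − 73)(40) = 400.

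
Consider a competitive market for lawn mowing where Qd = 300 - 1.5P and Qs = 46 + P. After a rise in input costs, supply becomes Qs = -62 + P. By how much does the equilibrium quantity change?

Original equilibrium: P* = 101.6, Q* = 147.6.
New equilibrium: 300 - 1.5P = -62 + P, so 362 = 2.5P and P' = 144.8; Q' = 300 − 1.5(144.8) = 82.8.
Change in quantity: 82.8 − 147.6 = -64.8.

ΔQ = -64.8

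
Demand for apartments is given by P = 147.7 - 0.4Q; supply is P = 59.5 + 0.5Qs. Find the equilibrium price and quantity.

P* = 108.5, Q* = 98

Set the two price expressions equal: 147.7 - 0.4Q = 59.5 + 0.5Q.
88.2 = 0.9Q, so Q* = 98.
P* = 147.7 − (0.4)(98) = 108.5.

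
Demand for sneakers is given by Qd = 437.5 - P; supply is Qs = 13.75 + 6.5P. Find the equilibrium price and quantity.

Set Qd = Qs: 437.5 - P = 13.75 + 6.5P.
423.75 = 7.5P, so P* = 56.5.
Q* = 437.5 − 1(56.5) = 381.

P* = 56.5, Q* = 381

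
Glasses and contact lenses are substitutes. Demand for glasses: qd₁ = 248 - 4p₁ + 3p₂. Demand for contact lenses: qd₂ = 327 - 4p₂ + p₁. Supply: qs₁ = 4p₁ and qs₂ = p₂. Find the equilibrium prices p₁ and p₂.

p₁ = 2221/37, p₂ = 2864/37

Market 1: 248 - 4p₁ + 3p₂ = 4p₁ → 8p₁ - 3p₂ = 248.
Market 2: 5p₂ - p₁ = 327.
Eliminating p₂: 5×(1) + 3×(2) gives 37p₁ = 2221, so p₁ = 2221/37.
Back-substitute into (2): p₂ = (327 + 1×2221/37) / 5 = 2864/37.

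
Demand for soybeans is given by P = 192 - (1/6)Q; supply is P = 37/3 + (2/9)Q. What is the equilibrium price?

P* = 115

Set the two price expressions equal: 192 - (1/6)Q = 37/3 + (2/9)Q.
539/3 = (7/18)Q, so Q* = 462.
P* = 192 − (1/6)(462) = 115.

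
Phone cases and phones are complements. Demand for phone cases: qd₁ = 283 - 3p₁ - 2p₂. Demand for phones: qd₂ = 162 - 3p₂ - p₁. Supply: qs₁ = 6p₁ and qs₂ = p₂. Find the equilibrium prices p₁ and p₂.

Market 1: 283 - 3p₁ - 2p₂ = 6p₁ → 9p₁ + 2p₂ = 283.
Market 2: 4p₂ + p₁ = 162.
Eliminating p₂: 4×(1) − 2×(2) gives 34p₁ = 808, so p₁ = 404/17.
Back-substitute into (2): p₂ = (162 − 1×404/17) / 4 = 1175/34.

p₁ = 404/17, p₂ = 1175/34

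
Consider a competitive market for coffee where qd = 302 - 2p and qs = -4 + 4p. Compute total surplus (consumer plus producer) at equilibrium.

Equilibrium: 302 - 2p = -4 + 4p gives p* = 51, q* = 200.
Demand choke price: p = 151; supply starts at p = 1.
CS = ½(151 − 51)(200) = 10000; PS = ½(51 − 1)(200) = 5000.

Total surplus = 15000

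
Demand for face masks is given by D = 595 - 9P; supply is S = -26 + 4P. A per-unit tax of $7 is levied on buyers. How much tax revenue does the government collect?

Tax revenue = 13258/13

Pre-tax equilibrium: P* = 621/13, Q* = 2146/13.
Tax on buyers shifts demand to D = 595 − 9(P + 7) = 532 - 9P.
532 - 9P = -26 + 4P gives seller price Ps = 558/13; buyers pay Pb = 558/13 + 7 = 649/13.
New quantity: Q = 595 − 9(649/13) = 1894/13.
Revenue = 7 × 1894/13 = 13258/13.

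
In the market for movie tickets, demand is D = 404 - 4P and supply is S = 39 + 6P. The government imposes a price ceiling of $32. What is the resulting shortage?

Shortage = 45

Equilibrium price would be P* = 36.5, so the ceiling at 32 binds.
At P = 32: D = 404 − 4(32) = 276, S = 39 + 6(32) = 231.
Shortage = 276 − 231 = 45.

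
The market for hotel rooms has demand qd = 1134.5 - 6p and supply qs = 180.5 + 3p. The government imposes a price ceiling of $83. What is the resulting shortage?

Shortage = 207

Equilibrium price would be p* = 106, so the ceiling at 83 binds.
At p = 83: qd = 1134.5 − 6(83) = 636.5, qs = 180.5 + 3(83) = 429.5.
Shortage = 636.5 − 429.5 = 207.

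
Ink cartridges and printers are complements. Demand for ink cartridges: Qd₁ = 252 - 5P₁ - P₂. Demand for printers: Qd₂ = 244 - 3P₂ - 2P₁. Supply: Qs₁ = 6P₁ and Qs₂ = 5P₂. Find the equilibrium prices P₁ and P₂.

Market 1: 252 - 5P₁ - P₂ = 6P₁ → 11P₁ + P₂ = 252.
Market 2: 8P₂ + 2P₁ = 244.
Eliminating P₂: 8×(1) − 1×(2) gives 86P₁ = 1772, so P₁ = 886/43.
Back-substitute into (2): P₂ = (244 − 2×886/43) / 8 = 1090/43.

P₁ = 886/43, P₂ = 1090/43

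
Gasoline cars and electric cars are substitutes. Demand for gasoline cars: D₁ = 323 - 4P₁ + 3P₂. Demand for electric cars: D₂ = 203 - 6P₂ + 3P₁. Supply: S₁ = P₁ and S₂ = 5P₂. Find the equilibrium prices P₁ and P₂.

P₁ = 2081/23, P₂ = 992/23

Market 1: 323 - 4P₁ + 3P₂ = P₁ → 5P₁ - 3P₂ = 323.
Market 2: 11P₂ - 3P₁ = 203.
Eliminating P₂: 11×(1) + 3×(2) gives 46P₁ = 4162, so P₁ = 2081/23.
Back-substitute into (2): P₂ = (203 + 3×2081/23) / 11 = 992/23.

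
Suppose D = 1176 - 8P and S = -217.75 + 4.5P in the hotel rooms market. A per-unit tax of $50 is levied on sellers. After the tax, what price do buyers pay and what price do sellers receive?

Pre-tax equilibrium: P* = 111.5, Q* = 284.
Tax on sellers shifts supply to S = -217.75 + 4.5(P − 50) = -442.75 + 4.5P.
1176 - 8P = -442.75 + 4.5P gives buyer price Pb = 129.5; sellers receive Ps = 129.5 − 50 = 79.5.
New quantity: Q = 1176 − 8(129.5) = 140.

Buyers pay $129.5, sellers receive $79.5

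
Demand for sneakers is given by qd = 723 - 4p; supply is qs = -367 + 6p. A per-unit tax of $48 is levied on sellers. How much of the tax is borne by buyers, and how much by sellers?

Pre-tax equilibrium: p* = 109, q* = 287.
Tax on sellers shifts supply to qs = -367 + 6(p − 48) = -655 + 6p.
723 - 4p = -655 + 6p gives buyer price pb = 137.8; sellers receive ps = 137.8 − 48 = 89.8.
New quantity: q = 723 − 4(137.8) = 171.8.
Buyer burden = 137.8 − 109 = 28.8; seller burden = 109 − 89.8 = 19.2.

Buyers bear $28.8, sellers bear $19.2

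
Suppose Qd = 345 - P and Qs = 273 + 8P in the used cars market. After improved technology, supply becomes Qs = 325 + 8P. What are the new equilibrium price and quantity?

P' = 20/9, Q' = 3085/9

Original equilibrium: P* = 8, Q* = 337.
New equilibrium: 345 - P = 325 + 8P, so 20 = 9P and P' = 20/9; Q' = 345 − 1(20/9) = 3085/9.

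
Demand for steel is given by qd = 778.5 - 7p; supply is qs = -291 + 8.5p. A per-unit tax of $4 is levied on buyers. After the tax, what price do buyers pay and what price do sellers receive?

Pre-tax equilibrium: p* = 69, q* = 295.5.
Tax on buyers shifts demand to qd = 778.5 − 7(p + 4) = 750.5 - 7p.
750.5 - 7p = -291 + 8.5p gives seller price ps = 2083/31; buyers pay pb = 2083/31 + 4 = 2207/31.
New quantity: q = 778.5 − 7(2207/31) = 17369/62.

Buyers pay 2207/31, sellers receive 2083/31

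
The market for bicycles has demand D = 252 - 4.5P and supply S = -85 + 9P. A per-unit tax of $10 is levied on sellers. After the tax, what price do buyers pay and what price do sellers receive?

Buyers pay 854/27, sellers receive 584/27

Pre-tax equilibrium: P* = 674/27, Q* = 419/3.
Tax on sellers shifts supply to S = -85 + 9(P − 10) = -175 + 9P.
252 - 4.5P = -175 + 9P gives buyer price Pb = 854/27; sellers receive Ps = 854/27 − 10 = 584/27.
New quantity: Q = 252 − 4.5(854/27) = 329/3.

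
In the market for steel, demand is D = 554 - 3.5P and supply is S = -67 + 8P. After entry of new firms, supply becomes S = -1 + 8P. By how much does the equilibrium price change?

ΔP = -132/23

Original equilibrium: P* = 54, Q* = 365.
New equilibrium: 554 - 3.5P = -1 + 8P, so 555 = 11.5P and P' = 1110/23; Q' = 554 − 3.5(1110/23) = 8857/23.
Change in price: 1110/23 − 54 = -132/23.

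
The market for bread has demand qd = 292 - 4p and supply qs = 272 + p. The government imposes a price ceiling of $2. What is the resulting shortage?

Equilibrium price would be p* = 4, so the ceiling at 2 binds.
At p = 2: qd = 292 − 4(2) = 284, qs = 272 + 1(2) = 274.
Shortage = 284 − 274 = 10.

Shortage = 10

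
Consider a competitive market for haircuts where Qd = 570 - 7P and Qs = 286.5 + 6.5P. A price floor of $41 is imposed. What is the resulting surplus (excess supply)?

Equilibrium price would be P* = 21, so the floor at 41 binds.
At P = 41: Qd = 283, Qs = 553.
Surplus = 553 − 283 = 270.

Surplus = 270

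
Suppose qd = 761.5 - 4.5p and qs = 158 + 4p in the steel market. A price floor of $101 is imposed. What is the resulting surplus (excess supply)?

Equilibrium price would be p* = 71, so the floor at 101 binds.
At p = 101: qd = 307, qs = 562.
Surplus = 562 − 307 = 255.

Surplus = 255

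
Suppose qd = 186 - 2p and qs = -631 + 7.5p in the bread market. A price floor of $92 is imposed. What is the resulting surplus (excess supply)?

Equilibrium price would be p* = 86, so the floor at 92 binds.
At p = 92: qd = 2, qs = 59.
Surplus = 59 − 2 = 57.

Surplus = 57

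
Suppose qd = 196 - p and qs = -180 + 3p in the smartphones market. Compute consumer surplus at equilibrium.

Equilibrium: 196 - p = -180 + 3p gives p* = 94, q* = 102.
Demand choke price (qd = 0): p = 196.
CS = ½(196 − 94)(102) = 5202.

Consumer surplus = 5202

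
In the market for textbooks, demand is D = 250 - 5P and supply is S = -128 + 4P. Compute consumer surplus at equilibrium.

Equilibrium: 250 - 5P = -128 + 4P gives P* = 42, Q* = 40.
Demand choke price (D = 0): P = 50.
CS = ½(50 − 42)(40) = 160.

Consumer surplus = 160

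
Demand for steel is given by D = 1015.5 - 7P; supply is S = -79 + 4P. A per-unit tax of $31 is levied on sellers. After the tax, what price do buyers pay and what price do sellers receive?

Buyers pay 2437/22, sellers receive 1755/22

Pre-tax equilibrium: P* = 99.5, Q* = 319.
Tax on sellers shifts supply to S = -79 + 4(P − 31) = -203 + 4P.
1015.5 - 7P = -203 + 4P gives buyer price Pb = 2437/22; sellers receive Ps = 2437/22 − 31 = 1755/22.
New quantity: Q = 1015.5 − 7(2437/22) = 2641/11.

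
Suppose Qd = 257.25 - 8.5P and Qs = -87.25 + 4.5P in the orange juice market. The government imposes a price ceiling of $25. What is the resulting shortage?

Equilibrium price would be P* = 26.5, so the ceiling at 25 binds.
At P = 25: Qd = 257.25 − 8.5(25) = 44.75, Qs = -87.25 + 4.5(25) = 25.25.
Shortage = 44.75 − 25.25 = 19.5.

Shortage = 19.5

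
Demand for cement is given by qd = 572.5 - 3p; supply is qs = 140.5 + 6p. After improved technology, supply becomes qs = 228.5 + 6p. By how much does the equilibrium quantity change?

Δq = 88/3

Original equilibrium: p* = 48, q* = 428.5.
New equilibrium: 572.5 - 3p = 228.5 + 6p, so 344 = 9p and p' = 344/9; q' = 572.5 − 3(344/9) = 2747/6.
Change in quantity: 2747/6 − 428.5 = 88/3.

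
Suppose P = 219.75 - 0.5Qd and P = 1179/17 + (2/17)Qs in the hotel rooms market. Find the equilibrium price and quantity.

Set the two price expressions equal: 219.75 - 0.5Q = 1179/17 + (2/17)Q.
10227/68 = (21/34)Q, so Q* = 243.5.
P* = 219.75 − (0.5)(243.5) = 98.

P* = 98, Q* = 243.5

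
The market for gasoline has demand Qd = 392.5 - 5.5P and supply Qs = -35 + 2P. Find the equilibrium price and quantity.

P* = 57, Q* = 79

Set Qd = Qs: 392.5 - 5.5P = -35 + 2P.
427.5 = 7.5P, so P* = 57.
Q* = 392.5 − 5.5(57) = 79.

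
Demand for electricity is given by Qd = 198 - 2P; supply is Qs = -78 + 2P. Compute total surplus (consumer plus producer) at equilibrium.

Equilibrium: 198 - 2P = -78 + 2P gives P* = 69, Q* = 60.
Demand choke price: P = 99; supply starts at P = 39.
CS = ½(99 − 69)(60) = 900; PS = ½(69 − 39)(60) = 900.

Total surplus = 1800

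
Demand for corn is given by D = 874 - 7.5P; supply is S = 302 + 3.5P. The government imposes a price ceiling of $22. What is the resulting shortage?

Equilibrium price would be P* = 52, so the ceiling at 22 binds.
At P = 22: D = 874 − 7.5(22) = 709, S = 302 + 3.5(22) = 379.
Shortage = 709 − 379 = 330.

Shortage = 330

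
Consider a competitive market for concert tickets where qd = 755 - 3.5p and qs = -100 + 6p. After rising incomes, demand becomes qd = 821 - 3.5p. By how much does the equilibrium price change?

Original equilibrium: p* = 90, q* = 440.
New equilibrium: 821 - 3.5p = -100 + 6p, so 921 = 9.5p and p' = 1842/19; q' = 821 − 3.5(1842/19) = 9152/19.
Change in price: 1842/19 − 90 = 132/19.

Δp = 132/19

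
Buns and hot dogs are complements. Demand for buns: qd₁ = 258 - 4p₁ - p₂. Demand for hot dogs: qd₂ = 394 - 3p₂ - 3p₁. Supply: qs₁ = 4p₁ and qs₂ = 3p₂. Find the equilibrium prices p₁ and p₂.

Market 1: 258 - 4p₁ - p₂ = 4p₁ → 8p₁ + p₂ = 258.
Market 2: 6p₂ + 3p₁ = 394.
Eliminating p₂: 6×(1) − 1×(2) gives 45p₁ = 1154, so p₁ = 1154/45.
Back-substitute into (2): p₂ = (394 − 3×1154/45) / 6 = 2378/45.

p₁ = 1154/45, p₂ = 2378/45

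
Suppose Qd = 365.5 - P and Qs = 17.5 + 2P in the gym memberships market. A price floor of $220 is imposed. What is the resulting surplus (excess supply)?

Surplus = 312

Equilibrium price would be P* = 116, so the floor at 220 binds.
At P = 220: Qd = 145.5, Qs = 457.5.
Surplus = 457.5 − 145.5 = 312.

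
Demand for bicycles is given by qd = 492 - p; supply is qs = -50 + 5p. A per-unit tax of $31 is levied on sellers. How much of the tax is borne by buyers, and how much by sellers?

Pre-tax equilibrium: p* = 271/3, q* = 1205/3.
Tax on sellers shifts supply to qs = -50 + 5(p − 31) = -205 + 5p.
492 - p = -205 + 5p gives buyer price pb = 697/6; sellers receive ps = 697/6 − 31 = 511/6.
New quantity: q = 492 − 1(697/6) = 2255/6.
Buyer burden = 697/6 − 271/3 = 155/6; seller burden = 271/3 − 511/6 = 31/6.

Buyers bear 155/6, sellers bear 31/6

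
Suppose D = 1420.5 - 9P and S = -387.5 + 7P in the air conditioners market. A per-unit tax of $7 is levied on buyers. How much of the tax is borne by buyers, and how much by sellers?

Pre-tax equilibrium: P* = 113, Q* = 403.5.
Tax on buyers shifts demand to D = 1420.5 − 9(P + 7) = 1357.5 - 9P.
1357.5 - 9P = -387.5 + 7P gives seller price Ps = 109.0625; buyers pay Pb = 109.0625 + 7 = 116.0625.
New quantity: Q = 1420.5 − 9(116.0625) = 375.9375.
Buyer burden = 116.0625 − 113 = 3.0625; seller burden = 113 − 109.0625 = 3.9375.

Buyers bear $3.0625, sellers bear $3.9375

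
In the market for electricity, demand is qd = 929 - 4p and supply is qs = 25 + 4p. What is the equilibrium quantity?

q* = 477

Set qd = qs: 929 - 4p = 25 + 4p.
904 = 8p, so p* = 113.
q* = 929 − 4(113) = 477.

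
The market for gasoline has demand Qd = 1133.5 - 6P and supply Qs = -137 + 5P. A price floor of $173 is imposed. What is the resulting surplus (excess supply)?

Equilibrium price would be P* = 115.5, so the floor at 173 binds.
At P = 173: Qd = 95.5, Qs = 728.
Surplus = 728 − 95.5 = 632.5.

Surplus = 632.5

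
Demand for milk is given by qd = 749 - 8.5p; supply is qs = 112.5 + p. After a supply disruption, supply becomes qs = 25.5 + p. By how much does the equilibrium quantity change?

Original equilibrium: p* = 67, q* = 179.5.
New equilibrium: 749 - 8.5p = 25.5 + p, so 723.5 = 9.5p and p' = 1447/19; q' = 749 − 8.5(1447/19) = 3863/38.
Change in quantity: 3863/38 − 179.5 = -1479/19.

Δq = -1479/19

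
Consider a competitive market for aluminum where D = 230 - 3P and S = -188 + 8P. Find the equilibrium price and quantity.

P* = 38, Q* = 116

Set D = S: 230 - 3P = -188 + 8P.
418 = 11P, so P* = 38.
Q* = 230 − 3(38) = 116.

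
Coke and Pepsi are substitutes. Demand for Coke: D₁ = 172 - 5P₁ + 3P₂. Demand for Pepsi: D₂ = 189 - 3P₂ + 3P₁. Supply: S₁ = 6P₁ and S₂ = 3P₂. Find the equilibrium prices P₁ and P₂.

P₁ = 533/19, P₂ = 865/19

Market 1: 172 - 5P₁ + 3P₂ = 6P₁ → 11P₁ - 3P₂ = 172.
Market 2: 6P₂ - 3P₁ = 189.
Eliminating P₂: 6×(1) + 3×(2) gives 57P₁ = 1599, so P₁ = 533/19.
Back-substitute into (2): P₂ = (189 + 3×533/19) / 6 = 865/19.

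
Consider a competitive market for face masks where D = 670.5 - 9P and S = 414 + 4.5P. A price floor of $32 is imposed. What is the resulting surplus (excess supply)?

Surplus = 175.5

Equilibrium price would be P* = 19, so the floor at 32 binds.
At P = 32: D = 382.5, S = 558.
Surplus = 558 − 382.5 = 175.5.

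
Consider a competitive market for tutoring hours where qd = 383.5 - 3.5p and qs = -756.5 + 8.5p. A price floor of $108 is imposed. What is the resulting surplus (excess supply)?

Equilibrium price would be p* = 95, so the floor at 108 binds.
At p = 108: qd = 5.5, qs = 161.5.
Surplus = 161.5 − 5.5 = 156.

Surplus = 156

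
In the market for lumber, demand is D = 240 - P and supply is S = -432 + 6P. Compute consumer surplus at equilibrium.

Consumer surplus = 10368

Equilibrium: 240 - P = -432 + 6P gives P* = 96, Q* = 144.
Demand choke price (D = 0): P = 240.
CS = ½(240 − 96)(144) = 10368.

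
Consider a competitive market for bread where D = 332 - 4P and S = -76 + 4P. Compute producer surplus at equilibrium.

Producer surplus = 2048

Equilibrium: 332 - 4P = -76 + 4P gives P* = 51, Q* = 128.
Supply starts at P = 19 (where S = 0).
PS = ½(51 − 19)(128) = 2048.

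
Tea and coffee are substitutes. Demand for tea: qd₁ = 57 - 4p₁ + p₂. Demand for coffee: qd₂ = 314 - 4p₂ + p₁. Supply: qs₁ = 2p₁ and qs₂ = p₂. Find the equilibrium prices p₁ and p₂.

Market 1: 57 - 4p₁ + p₂ = 2p₁ → 6p₁ - p₂ = 57.
Market 2: 5p₂ - p₁ = 314.
Eliminating p₂: 5×(1) + 1×(2) gives 29p₁ = 599, so p₁ = 599/29.
Back-substitute into (2): p₂ = (314 + 1×599/29) / 5 = 1941/29.

p₁ = 599/29, p₂ = 1941/29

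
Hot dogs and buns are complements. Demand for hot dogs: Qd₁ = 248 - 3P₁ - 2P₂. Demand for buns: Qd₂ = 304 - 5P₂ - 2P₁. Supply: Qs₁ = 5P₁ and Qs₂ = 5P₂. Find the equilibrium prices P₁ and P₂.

P₁ = 468/19, P₂ = 484/19

Market 1: 248 - 3P₁ - 2P₂ = 5P₁ → 8P₁ + 2P₂ = 248.
Market 2: 10P₂ + 2P₁ = 304.
Eliminating P₂: 10×(1) − 2×(2) gives 76P₁ = 1872, so P₁ = 468/19.
Back-substitute into (2): P₂ = (304 − 2×468/19) / 10 = 484/19.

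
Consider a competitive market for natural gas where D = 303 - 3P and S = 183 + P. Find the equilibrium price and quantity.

Set D = S: 303 - 3P = 183 + P.
120 = 4P, so P* = 30.
Q* = 303 − 3(30) = 213.

P* = 30, Q* = 213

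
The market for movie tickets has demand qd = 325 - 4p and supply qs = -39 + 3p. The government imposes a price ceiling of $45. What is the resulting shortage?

Shortage = 49

Equilibrium price would be p* = 52, so the ceiling at 45 binds.
At p = 45: qd = 325 − 4(45) = 145, qs = -39 + 3(45) = 96.
Shortage = 145 − 96 = 49.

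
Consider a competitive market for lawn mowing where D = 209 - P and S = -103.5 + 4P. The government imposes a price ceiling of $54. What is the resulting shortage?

Shortage = 42.5

Equilibrium price would be P* = 62.5, so the ceiling at 54 binds.
At P = 54: D = 209 − 1(54) = 155, S = -103.5 + 4(54) = 112.5.
Shortage = 155 − 112.5 = 42.5.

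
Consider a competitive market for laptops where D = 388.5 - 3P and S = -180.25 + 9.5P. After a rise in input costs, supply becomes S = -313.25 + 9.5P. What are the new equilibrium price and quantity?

Original equilibrium: P* = 45.5, Q* = 252.
New equilibrium: 388.5 - 3P = -313.25 + 9.5P, so 701.75 = 12.5P and P' = 56.14; Q' = 388.5 − 3(56.14) = 220.08.

P' = 56.14, Q' = 220.08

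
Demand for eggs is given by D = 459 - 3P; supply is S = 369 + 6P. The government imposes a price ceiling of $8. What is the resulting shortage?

Equilibrium price would be P* = 10, so the ceiling at 8 binds.
At P = 8: D = 459 − 3(8) = 435, S = 369 + 6(8) = 417.
Shortage = 435 − 417 = 18.

Shortage = 18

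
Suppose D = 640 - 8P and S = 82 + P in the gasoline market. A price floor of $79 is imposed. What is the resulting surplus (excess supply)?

Equilibrium price would be P* = 62, so the floor at 79 binds.
At P = 79: D = 8, S = 161.
Surplus = 161 − 8 = 153.

Surplus = 153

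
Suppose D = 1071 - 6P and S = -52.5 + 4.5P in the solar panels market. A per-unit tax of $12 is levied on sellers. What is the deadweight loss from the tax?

Pre-tax equilibrium: P* = 107, Q* = 429.
Tax on sellers shifts supply to S = -52.5 + 4.5(P − 12) = -106.5 + 4.5P.
1071 - 6P = -106.5 + 4.5P gives buyer price Pb = 785/7; sellers receive Ps = 785/7 − 12 = 701/7.
New quantity: Q = 1071 − 6(785/7) = 2787/7.
DWL = ½ × 12 × (429 − 2787/7) = 1296/7.

Deadweight loss = 1296/7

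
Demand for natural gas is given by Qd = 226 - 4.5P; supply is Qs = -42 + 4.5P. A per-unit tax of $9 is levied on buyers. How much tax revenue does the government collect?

Tax revenue = 645.75

Pre-tax equilibrium: P* = 268/9, Q* = 92.
Tax on buyers shifts demand to Qd = 226 − 4.5(P + 9) = 185.5 - 4.5P.
185.5 - 4.5P = -42 + 4.5P gives seller price Ps = 455/18; buyers pay Pb = 455/18 + 9 = 617/18.
New quantity: Q = 226 − 4.5(617/18) = 71.75.
Revenue = 9 × 71.75 = 645.75.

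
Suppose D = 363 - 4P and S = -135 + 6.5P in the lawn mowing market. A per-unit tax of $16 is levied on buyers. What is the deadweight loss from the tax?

Deadweight loss = 6656/21

Pre-tax equilibrium: P* = 332/7, Q* = 1213/7.
Tax on buyers shifts demand to D = 363 − 4(P + 16) = 299 - 4P.
299 - 4P = -135 + 6.5P gives seller price Ps = 124/3; buyers pay Pb = 124/3 + 16 = 172/3.
New quantity: Q = 363 − 4(172/3) = 401/3.
DWL = ½ × 16 × (1213/7 − 401/3) = 6656/21.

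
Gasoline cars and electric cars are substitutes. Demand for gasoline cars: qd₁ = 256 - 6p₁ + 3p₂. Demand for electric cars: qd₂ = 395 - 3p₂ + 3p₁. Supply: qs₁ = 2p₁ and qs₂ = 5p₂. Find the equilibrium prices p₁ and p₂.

Market 1: 256 - 6p₁ + 3p₂ = 2p₁ → 8p₁ - 3p₂ = 256.
Market 2: 8p₂ - 3p₁ = 395.
Eliminating p₂: 8×(1) + 3×(2) gives 55p₁ = 3233, so p₁ = 3233/55.
Back-substitute into (2): p₂ = (395 + 3×3233/55) / 8 = 3928/55.

p₁ = 3233/55, p₂ = 3928/55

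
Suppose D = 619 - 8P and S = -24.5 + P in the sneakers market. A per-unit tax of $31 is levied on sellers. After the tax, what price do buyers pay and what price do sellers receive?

Buyers pay 1349/18, sellers receive 791/18

Pre-tax equilibrium: P* = 71.5, Q* = 47.
Tax on sellers shifts supply to S = -24.5 + 1(P − 31) = -55.5 + P.
619 - 8P = -55.5 + P gives buyer price Pb = 1349/18; sellers receive Ps = 1349/18 − 31 = 791/18.
New quantity: Q = 619 − 8(1349/18) = 175/9.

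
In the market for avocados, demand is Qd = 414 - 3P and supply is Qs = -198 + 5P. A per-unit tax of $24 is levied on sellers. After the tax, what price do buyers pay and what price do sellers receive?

Pre-tax equilibrium: P* = 76.5, Q* = 184.5.
Tax on sellers shifts supply to Qs = -198 + 5(P − 24) = -318 + 5P.
414 - 3P = -318 + 5P gives buyer price Pb = 91.5; sellers receive Ps = 91.5 − 24 = 67.5.
New quantity: Q = 414 − 3(91.5) = 139.5.

Buyers pay $91.5, sellers receive $67.5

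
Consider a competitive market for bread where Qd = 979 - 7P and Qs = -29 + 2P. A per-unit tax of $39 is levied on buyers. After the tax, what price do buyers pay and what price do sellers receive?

Pre-tax equilibrium: P* = 112, Q* = 195.
Tax on buyers shifts demand to Qd = 979 − 7(P + 39) = 706 - 7P.
706 - 7P = -29 + 2P gives seller price Ps = 245/3; buyers pay Pb = 245/3 + 39 = 362/3.
New quantity: Q = 979 − 7(362/3) = 403/3.

Buyers pay 362/3, sellers receive 245/3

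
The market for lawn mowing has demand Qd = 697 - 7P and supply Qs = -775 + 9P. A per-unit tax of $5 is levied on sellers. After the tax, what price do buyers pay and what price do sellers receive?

Buyers pay $94.8125, sellers receive $89.8125

Pre-tax equilibrium: P* = 92, Q* = 53.
Tax on sellers shifts supply to Qs = -775 + 9(P − 5) = -820 + 9P.
697 - 7P = -820 + 9P gives buyer price Pb = 94.8125; sellers receive Ps = 94.8125 − 5 = 89.8125.
New quantity: Q = 697 − 7(94.8125) = 33.3125.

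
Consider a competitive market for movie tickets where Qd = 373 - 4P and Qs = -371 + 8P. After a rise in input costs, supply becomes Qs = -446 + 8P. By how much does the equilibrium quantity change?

ΔQ = -25

Original equilibrium: P* = 62, Q* = 125.
New equilibrium: 373 - 4P = -446 + 8P, so 819 = 12P and P' = 68.25; Q' = 373 − 4(68.25) = 100.
Change in quantity: 100 − 125 = -25.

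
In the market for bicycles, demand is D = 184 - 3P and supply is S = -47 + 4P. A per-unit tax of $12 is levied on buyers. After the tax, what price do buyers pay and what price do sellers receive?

Buyers pay 279/7, sellers receive 195/7

Pre-tax equilibrium: P* = 33, Q* = 85.
Tax on buyers shifts demand to D = 184 − 3(P + 12) = 148 - 3P.
148 - 3P = -47 + 4P gives seller price Ps = 195/7; buyers pay Pb = 195/7 + 12 = 279/7.
New quantity: Q = 184 − 3(279/7) = 451/7.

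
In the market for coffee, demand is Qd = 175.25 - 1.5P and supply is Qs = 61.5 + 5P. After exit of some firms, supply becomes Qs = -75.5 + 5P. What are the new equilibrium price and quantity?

Original equilibrium: P* = 17.5, Q* = 149.
New equilibrium: 175.25 - 1.5P = -75.5 + 5P, so 250.75 = 6.5P and P' = 1003/26; Q' = 175.25 − 1.5(1003/26) = 1526/13.

P' = 1003/26, Q' = 1526/13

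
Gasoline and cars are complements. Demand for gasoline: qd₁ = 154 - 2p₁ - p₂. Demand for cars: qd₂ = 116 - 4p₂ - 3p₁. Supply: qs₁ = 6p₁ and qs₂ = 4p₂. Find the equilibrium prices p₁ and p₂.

p₁ = 1116/61, p₂ = 466/61

Market 1: 154 - 2p₁ - p₂ = 6p₁ → 8p₁ + p₂ = 154.
Market 2: 8p₂ + 3p₁ = 116.
Eliminating p₂: 8×(1) − 1×(2) gives 61p₁ = 1116, so p₁ = 1116/61.
Back-substitute into (2): p₂ = (116 − 3×1116/61) / 8 = 466/61.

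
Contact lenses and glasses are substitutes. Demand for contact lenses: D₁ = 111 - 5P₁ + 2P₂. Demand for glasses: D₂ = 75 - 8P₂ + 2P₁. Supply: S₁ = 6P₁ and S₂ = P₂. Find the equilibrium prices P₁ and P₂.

P₁ = 1149/95, P₂ = 1047/95

Market 1: 111 - 5P₁ + 2P₂ = 6P₁ → 11P₁ - 2P₂ = 111.
Market 2: 9P₂ - 2P₁ = 75.
Eliminating P₂: 9×(1) + 2×(2) gives 95P₁ = 1149, so P₁ = 1149/95.
Back-substitute into (2): P₂ = (75 + 2×1149/95) / 9 = 1047/95.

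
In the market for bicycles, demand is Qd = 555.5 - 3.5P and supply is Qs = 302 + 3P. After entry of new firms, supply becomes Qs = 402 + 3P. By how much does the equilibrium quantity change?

Original equilibrium: P* = 39, Q* = 419.
New equilibrium: 555.5 - 3.5P = 402 + 3P, so 153.5 = 6.5P and P' = 307/13; Q' = 555.5 − 3.5(307/13) = 6147/13.
Change in quantity: 6147/13 − 419 = 700/13.

ΔQ = 700/13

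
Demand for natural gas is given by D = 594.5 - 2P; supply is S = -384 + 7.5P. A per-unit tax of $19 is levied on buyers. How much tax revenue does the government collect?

Tax revenue = 6811.5

Pre-tax equilibrium: P* = 103, Q* = 388.5.
Tax on buyers shifts demand to D = 594.5 − 2(P + 19) = 556.5 - 2P.
556.5 - 2P = -384 + 7.5P gives seller price Ps = 99; buyers pay Pb = 99 + 19 = 118.
New quantity: Q = 594.5 − 2(118) = 358.5.
Revenue = 19 × 358.5 = 6811.5.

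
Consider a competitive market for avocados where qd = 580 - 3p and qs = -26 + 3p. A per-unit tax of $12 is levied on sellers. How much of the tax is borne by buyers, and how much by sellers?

Buyers bear $6, sellers bear $6

Pre-tax equilibrium: p* = 101, q* = 277.
Tax on sellers shifts supply to qs = -26 + 3(p − 12) = -62 + 3p.
580 - 3p = -62 + 3p gives buyer price pb = 107; sellers receive ps = 107 − 12 = 95.
New quantity: q = 580 − 3(107) = 259.
Buyer burden = 107 − 101 = 6; seller burden = 101 − 95 = 6.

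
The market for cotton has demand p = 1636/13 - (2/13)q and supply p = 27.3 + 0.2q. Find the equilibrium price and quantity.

Set the two price expressions equal: 1636/13 - (2/13)q = 27.3 + 0.2q.
12811/130 = (23/65)q, so q* = 278.5.
p* = 1636/13 − (2/13)(278.5) = 83.

p* = 83, q* = 278.5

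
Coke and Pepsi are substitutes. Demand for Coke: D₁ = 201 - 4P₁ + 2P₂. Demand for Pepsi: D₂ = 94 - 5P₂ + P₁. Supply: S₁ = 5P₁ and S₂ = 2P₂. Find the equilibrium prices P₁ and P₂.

Market 1: 201 - 4P₁ + 2P₂ = 5P₁ → 9P₁ - 2P₂ = 201.
Market 2: 7P₂ - P₁ = 94.
Eliminating P₂: 7×(1) + 2×(2) gives 61P₁ = 1595, so P₁ = 1595/61.
Back-substitute into (2): P₂ = (94 + 1×1595/61) / 7 = 1047/61.

P₁ = 1595/61, P₂ = 1047/61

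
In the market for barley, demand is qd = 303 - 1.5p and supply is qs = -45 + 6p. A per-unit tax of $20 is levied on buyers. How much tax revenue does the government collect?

Pre-tax equilibrium: p* = 46.4, q* = 233.4.
Tax on buyers shifts demand to qd = 303 − 1.5(p + 20) = 273 - 1.5p.
273 - 1.5p = -45 + 6p gives seller price ps = 42.4; buyers pay pb = 42.4 + 20 = 62.4.
New quantity: q = 303 − 1.5(62.4) = 209.4.
Revenue = 20 × 209.4 = 4188.

Tax revenue = 4188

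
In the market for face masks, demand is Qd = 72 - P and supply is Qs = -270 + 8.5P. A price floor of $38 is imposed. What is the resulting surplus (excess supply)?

Equilibrium price would be P* = 36, so the floor at 38 binds.
At P = 38: Qd = 34, Qs = 53.
Surplus = 53 − 34 = 19.

Surplus = 19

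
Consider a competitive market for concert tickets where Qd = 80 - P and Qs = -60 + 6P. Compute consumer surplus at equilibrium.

Equilibrium: 80 - P = -60 + 6P gives P* = 20, Q* = 60.
Demand choke price (Qd = 0): P = 80.
CS = ½(80 − 20)(60) = 1800.

Consumer surplus = 1800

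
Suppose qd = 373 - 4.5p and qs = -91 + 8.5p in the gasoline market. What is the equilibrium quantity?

Set qd = qs: 373 - 4.5p = -91 + 8.5p.
464 = 13p, so p* = 464/13.
q* = 373 − 4.5(464/13) = 2761/13.

q* = 2761/13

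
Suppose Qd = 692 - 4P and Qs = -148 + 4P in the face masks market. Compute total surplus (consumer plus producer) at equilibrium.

Total surplus = 18496

Equilibrium: 692 - 4P = -148 + 4P gives P* = 105, Q* = 272.
Demand choke price: P = 173; supply starts at P = 37.
CS = ½(173 − 105)(272) = 9248; PS = ½(105 − 37)(272) = 9248.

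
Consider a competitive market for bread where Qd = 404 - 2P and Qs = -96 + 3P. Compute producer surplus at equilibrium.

Producer surplus = 6936

Equilibrium: 404 - 2P = -96 + 3P gives P* = 100, Q* = 204.
Supply starts at P = 32 (where Qs = 0).
PS = ½(100 − 32)(204) = 6936.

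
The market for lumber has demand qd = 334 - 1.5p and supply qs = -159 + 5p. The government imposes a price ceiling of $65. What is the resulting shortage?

Shortage = 70.5

Equilibrium price would be p* = 986/13, so the ceiling at 65 binds.
At p = 65: qd = 334 − 1.5(65) = 236.5, qs = -159 + 5(65) = 166.
Shortage = 236.5 − 166 = 70.5.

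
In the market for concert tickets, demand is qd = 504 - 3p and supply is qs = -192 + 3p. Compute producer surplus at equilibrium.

Producer surplus = 4056

Equilibrium: 504 - 3p = -192 + 3p gives p* = 116, q* = 156.
Supply starts at p = 64 (where qs = 0).
PS = ½(116 − 64)(156) = 4056.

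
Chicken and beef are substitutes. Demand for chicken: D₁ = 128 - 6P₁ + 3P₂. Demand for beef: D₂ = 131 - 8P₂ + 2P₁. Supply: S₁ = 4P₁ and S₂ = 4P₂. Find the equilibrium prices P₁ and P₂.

P₁ = 643/38, P₂ = 261/19

Market 1: 128 - 6P₁ + 3P₂ = 4P₁ → 10P₁ - 3P₂ = 128.
Market 2: 12P₂ - 2P₁ = 131.
Eliminating P₂: 12×(1) + 3×(2) gives 114P₁ = 1929, so P₁ = 643/38.
Back-substitute into (2): P₂ = (131 + 2×643/38) / 12 = 261/19.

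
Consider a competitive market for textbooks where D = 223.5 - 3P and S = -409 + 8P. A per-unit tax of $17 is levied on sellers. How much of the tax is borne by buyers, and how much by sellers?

Pre-tax equilibrium: P* = 57.5, Q* = 51.
Tax on sellers shifts supply to S = -409 + 8(P − 17) = -545 + 8P.
223.5 - 3P = -545 + 8P gives buyer price Pb = 1537/22; sellers receive Ps = 1537/22 − 17 = 1163/22.
New quantity: Q = 223.5 − 3(1537/22) = 153/11.
Buyer burden = 1537/22 − 57.5 = 136/11; seller burden = 57.5 − 1163/22 = 51/11.

Buyers bear 136/11, sellers bear 51/11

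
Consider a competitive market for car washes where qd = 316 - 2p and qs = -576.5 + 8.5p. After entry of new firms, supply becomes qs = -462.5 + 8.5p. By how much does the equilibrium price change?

Original equilibrium: p* = 85, q* = 146.
New equilibrium: 316 - 2p = -462.5 + 8.5p, so 778.5 = 10.5p and p' = 519/7; q' = 316 − 2(519/7) = 1174/7.
Change in price: 519/7 − 85 = -76/7.

Δp = -76/7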